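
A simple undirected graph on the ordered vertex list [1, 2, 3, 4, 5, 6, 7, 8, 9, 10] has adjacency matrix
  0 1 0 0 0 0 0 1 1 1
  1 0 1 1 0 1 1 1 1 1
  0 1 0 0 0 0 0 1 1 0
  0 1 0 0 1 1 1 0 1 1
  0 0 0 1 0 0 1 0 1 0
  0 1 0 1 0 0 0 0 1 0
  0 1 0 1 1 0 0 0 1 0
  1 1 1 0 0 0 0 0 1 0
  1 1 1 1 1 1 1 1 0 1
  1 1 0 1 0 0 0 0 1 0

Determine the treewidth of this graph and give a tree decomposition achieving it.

Every bag has size at most 4, so the width is 4 − 1 = 3 and tw(G) ≤ 3. Conversely, {1, 2, 8, 9} is a clique of size 4, and the vertices of any clique must share a bag in every tree decomposition; so some bag has ≥ 4 vertices and tw(G) ≥ 3. Combining the bounds, tw(G) = 3.

Treewidth 3.
Bags: B1 = {2, 4, 6, 9}  B2 = {2, 4, 9, 10}  B3 = {2, 4, 7, 9}  B4 = {1, 2, 9, 10}  B5 = {1, 2, 8, 9}  B6 = {4, 5, 7, 9}  B7 = {2, 3, 8, 9}
Tree: B1–B2, B2–B3, B2–B4, B4–B5, B3–B6, B5–B7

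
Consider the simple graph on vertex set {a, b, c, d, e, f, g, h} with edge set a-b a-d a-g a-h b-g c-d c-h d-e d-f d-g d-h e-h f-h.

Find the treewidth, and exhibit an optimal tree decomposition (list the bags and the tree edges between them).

Each bag holds 3 vertices, so the decomposition has width 2, which upper-bounds the treewidth. Conversely, {a, d, g} is a clique of size 3, and the vertices of any clique must share a bag in every tree decomposition; so some bag has ≥ 3 vertices and tw(G) ≥ 2. The upper and lower bounds meet at 2, so that is the treewidth.

Treewidth 2.
One such decomposition:
Bags: B1 = {a, d, h}  B2 = {a, d, g}  B3 = {d, f, h}  B4 = {d, e, h}  B5 = {c, d, h}  B6 = {a, b, g}
Tree: B1–B2, B1–B3, B3–B4, B1–B5, B2–B6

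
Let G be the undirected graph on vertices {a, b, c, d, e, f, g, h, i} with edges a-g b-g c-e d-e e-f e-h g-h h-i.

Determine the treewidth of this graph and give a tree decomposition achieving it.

Treewidth 1.
One optimal decomposition is:
Bags: B1 = {e, h}  B2 = {g, h}  B3 = {b, g}  B4 = {h, i}  B5 = {d, e}  B6 = {a, g}  B7 = {c, e}  B8 = {e, f}
Tree: B1–B2, B2–B3, B1–B4, B1–B5, B2–B6, B5–B7, B5–B8

Each bag holds 2 vertices, so the decomposition has width 1, which upper-bounds the treewidth. Any graph with an edge has treewidth ≥ 1, and G has the edge e–h. Hence tw(G) = 1 exactly.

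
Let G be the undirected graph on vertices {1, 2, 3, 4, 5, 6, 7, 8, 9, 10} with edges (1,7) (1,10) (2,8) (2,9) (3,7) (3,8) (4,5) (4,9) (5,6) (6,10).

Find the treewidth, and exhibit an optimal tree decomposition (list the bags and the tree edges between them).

The largest bag has 3 vertices, giving width 2; this decomposition certifies tw(G) ≤ 2. The edges 4–5–6–10–1–7–3–8–2–9–4 form a cycle, so G is not a tree and its treewidth is at least 2. The upper and lower bounds meet at 2, so that is the treewidth.

Treewidth 2.
Bags: B1 = {4, 5, 6}  B2 = {4, 6, 10}  B3 = {1, 4, 10}  B4 = {1, 4, 7}  B5 = {3, 4, 7}  B6 = {3, 4, 8}  B7 = {2, 4, 8}  B8 = {2, 4, 9}
Tree: B1–B2, B2–B3, B3–B4, B4–B5, B5–B6, B6–B7, B7–B8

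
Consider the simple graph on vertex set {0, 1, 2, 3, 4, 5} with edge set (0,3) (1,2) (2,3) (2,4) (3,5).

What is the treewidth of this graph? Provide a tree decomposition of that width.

Each bag holds 2 vertices, so the decomposition has width 1, which upper-bounds the treewidth. Any graph with an edge has treewidth ≥ 1, and G has the edge 3–2. Therefore the treewidth is 1.

Treewidth 1.
One such decomposition:
Bags: B1 = {2, 3}  B2 = {1, 2}  B3 = {3, 5}  B4 = {0, 3}  B5 = {2, 4}
Tree: B1–B2, B1–B3, B1–B4, B2–B5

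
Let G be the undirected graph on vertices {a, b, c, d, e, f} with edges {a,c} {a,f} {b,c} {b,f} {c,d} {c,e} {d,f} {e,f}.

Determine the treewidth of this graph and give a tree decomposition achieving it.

Treewidth 2.
One such decomposition:
Bags: B1 = {c, e, f}  B2 = {b, c, f}  B3 = {c, d, f}  B4 = {a, c, f}
Tree: B1–B2, B2–B3, B3–B4

Every bag has size at most 3, so the width is 3 − 1 = 2 and tw(G) ≤ 2. Since f–e–c–b–f is a cycle in G, G is not acyclic. Forests are exactly the graphs of treewidth ≤ 1, so tw(G) ≥ 2. Combining the bounds, tw(G) = 2.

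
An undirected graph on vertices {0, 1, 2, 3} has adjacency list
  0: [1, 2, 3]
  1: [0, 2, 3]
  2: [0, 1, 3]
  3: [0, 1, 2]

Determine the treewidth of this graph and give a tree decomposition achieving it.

With just one bag of size 4, the width is 4 − 1 = 3, so tw(G) ≤ 3. On the other hand G contains the 4-clique {0, 1, 2, 3}. A clique must lie in a single bag of any decomposition, so no decomposition can have width below 3. Combining the bounds, tw(G) = 3.

Treewidth 3.
Bags: B1 = {0, 1, 2, 3}
Tree: (single bag)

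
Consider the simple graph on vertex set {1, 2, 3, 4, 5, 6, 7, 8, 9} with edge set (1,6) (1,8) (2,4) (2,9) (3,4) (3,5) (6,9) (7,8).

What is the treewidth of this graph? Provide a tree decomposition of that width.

Treewidth 1.
One such decomposition:
Bags: B1 = {7, 8}  B2 = {1, 8}  B3 = {1, 6}  B4 = {6, 9}  B5 = {2, 9}  B6 = {2, 4}  B7 = {3, 4}  B8 = {3, 5}
Tree: B1–B2, B2–B3, B3–B4, B4–B5, B5–B6, B6–B7, B7–B8

The largest bag has 2 vertices, giving width 1; this decomposition certifies tw(G) ≤ 1. Since G has at least one edge (e.g. 7–8), it is not an edgeless graph, so tw(G) ≥ 1. The upper and lower bounds meet at 1, so that is the treewidth.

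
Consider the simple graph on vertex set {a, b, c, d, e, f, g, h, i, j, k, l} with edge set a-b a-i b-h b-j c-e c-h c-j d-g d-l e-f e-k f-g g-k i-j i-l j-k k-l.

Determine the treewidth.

A width-3 tree decomposition is:
Bags: B1 = {a, b, h, i}  B2 = {b, h, i, j}  B3 = {c, h, i, j}  B4 = {c, i, j, l}  B5 = {c, j, k, l}  B6 = {c, e, k, l}  B7 = {d, e, k, l}  B8 = {d, e, g, k}  B9 = {d, e, f, g}
Tree: B1–B2, B2–B3, B3–B4, B4–B5, B5–B6, B6–B7, B7–B8, B8–B9
Each bag holds 4 vertices, so the decomposition has width 3, which upper-bounds the treewidth. For the lower bound: the 4 vertex sets {a,b,h}, {i}, {j}, {c,e,k,l} are disjoint, each induces a connected subgraph, and every pair is joined by at least one edge of G. Contracting each set to a single vertex therefore yields K_{4} as a minor, and since treewidth is minor-monotone, tw(G) ≥ tw(K_{4}) = 3. Hence tw(G) = 3 exactly.

3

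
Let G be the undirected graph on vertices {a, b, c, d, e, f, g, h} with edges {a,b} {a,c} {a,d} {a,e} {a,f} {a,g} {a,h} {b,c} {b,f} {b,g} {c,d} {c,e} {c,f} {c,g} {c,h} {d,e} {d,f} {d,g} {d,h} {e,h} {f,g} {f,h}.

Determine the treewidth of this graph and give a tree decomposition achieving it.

The largest bag has 5 vertices, giving width 4; this decomposition certifies tw(G) ≤ 4. On the other hand G contains the 5-clique {a, c, d, f, g}. A clique must lie in a single bag of any decomposition, so no decomposition can have width below 4. Therefore the treewidth is 4.

Treewidth 4.
Bags: B1 = {a, c, d, f, h}  B2 = {a, c, d, e, h}  B3 = {a, c, d, f, g}  B4 = {a, b, c, f, g}
Tree: B1–B2, B1–B3, B3–B4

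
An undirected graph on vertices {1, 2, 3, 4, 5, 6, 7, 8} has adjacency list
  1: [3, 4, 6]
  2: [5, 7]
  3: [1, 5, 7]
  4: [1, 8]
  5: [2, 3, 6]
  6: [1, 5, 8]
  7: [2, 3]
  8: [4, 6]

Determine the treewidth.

2

A width-2 tree decomposition is:
Bags: B1 = {4, 6, 8}  B2 = {1, 4, 6}  B3 = {1, 5, 6}  B4 = {1, 3, 5}  B5 = {2, 3, 5}  B6 = {2, 3, 7}
Tree: B1–B2, B2–B3, B3–B4, B4–B5, B5–B6
Every bag has size at most 3, so the width is 3 − 1 = 2 and tw(G) ≤ 2. For the lower bound, G contains the cycle 8–4–1–6–8, so G is not a forest; only forests have treewidth ≤ 1, hence tw(G) ≥ 2. Therefore the treewidth is 2.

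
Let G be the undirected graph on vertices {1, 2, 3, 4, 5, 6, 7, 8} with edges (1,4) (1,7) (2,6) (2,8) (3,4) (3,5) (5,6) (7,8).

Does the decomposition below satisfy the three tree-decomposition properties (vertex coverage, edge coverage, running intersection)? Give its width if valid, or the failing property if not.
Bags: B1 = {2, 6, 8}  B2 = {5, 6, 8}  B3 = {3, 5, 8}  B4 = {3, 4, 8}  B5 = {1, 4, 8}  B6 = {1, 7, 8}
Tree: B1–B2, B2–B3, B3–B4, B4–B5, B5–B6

Vertex coverage: the bags together contain {1, 2, 3, 4, 5, 6, 7, 8}, the full vertex set. Edge coverage: each edge of G has both endpoints in at least one bag. Running intersection: for every vertex, the bags containing it form a connected subtree. All three properties hold, so this is a valid tree decomposition of width max|bag| − 1 = 2, and hence tw(G) ≤ 2.

Yes; width 2.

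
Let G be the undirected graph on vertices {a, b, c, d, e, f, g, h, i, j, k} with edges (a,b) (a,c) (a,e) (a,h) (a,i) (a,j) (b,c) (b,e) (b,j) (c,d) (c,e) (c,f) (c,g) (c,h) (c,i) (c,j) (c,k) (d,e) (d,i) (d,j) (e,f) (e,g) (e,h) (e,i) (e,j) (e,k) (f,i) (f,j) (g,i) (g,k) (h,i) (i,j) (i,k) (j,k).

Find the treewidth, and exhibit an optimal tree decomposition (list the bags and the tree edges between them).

Each bag holds 5 vertices, so the decomposition has width 4, which upper-bounds the treewidth. Conversely, {a, b, c, e, j} is a clique of size 5, and the vertices of any clique must share a bag in every tree decomposition; so some bag has ≥ 5 vertices and tw(G) ≥ 4. Therefore the treewidth is 4.

Treewidth 4.
One such decomposition:
Bags: B1 = {a, c, e, i, j}  B2 = {c, e, f, i, j}  B3 = {a, b, c, e, j}  B4 = {a, c, e, h, i}  B5 = {c, d, e, i, j}  B6 = {c, e, i, j, k}  B7 = {c, e, g, i, k}
Tree: B1–B2, B1–B3, B1–B4, B1–B5, B1–B6, B6–B7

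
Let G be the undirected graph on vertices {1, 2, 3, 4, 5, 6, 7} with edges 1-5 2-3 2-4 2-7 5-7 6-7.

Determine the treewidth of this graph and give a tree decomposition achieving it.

The largest bag has 2 vertices, giving width 1; this decomposition certifies tw(G) ≤ 1. Any graph with an edge has treewidth ≥ 1, and G has the edge 2–7. Combining the bounds, tw(G) = 1.

Treewidth 1.
One optimal decomposition is:
Bags: B1 = {2, 7}  B2 = {5, 7}  B3 = {6, 7}  B4 = {2, 4}  B5 = {1, 5}  B6 = {2, 3}
Tree: B1–B2, B2–B3, B1–B4, B2–B5, B1–B6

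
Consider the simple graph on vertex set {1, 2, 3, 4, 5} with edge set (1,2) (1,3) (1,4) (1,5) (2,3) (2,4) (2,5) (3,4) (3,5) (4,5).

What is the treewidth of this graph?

4

A width-4 tree decomposition is:
Bags: B1 = {1, 2, 3, 4, 5}
Tree: (single bag)
With just one bag of size 5, the width is 5 − 1 = 4, so tw(G) ≤ 4. Conversely, {1, 2, 3, 4, 5} is a clique of size 5, and the vertices of any clique must share a bag in every tree decomposition; so some bag has ≥ 5 vertices and tw(G) ≥ 4. Hence tw(G) = 4 exactly.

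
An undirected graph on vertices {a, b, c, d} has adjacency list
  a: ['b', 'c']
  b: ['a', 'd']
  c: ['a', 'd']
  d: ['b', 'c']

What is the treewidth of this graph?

2

A width-2 tree decomposition is:
Bags: B1 = {a, b, c}  B2 = {b, c, d}
Tree: B1–B2
Every bag has size at most 3, so the width is 3 − 1 = 2 and tw(G) ≤ 2. For the lower bound, G contains the cycle c–a–b–d–c, so G is not a forest; only forests have treewidth ≤ 1, hence tw(G) ≥ 2. Combining the bounds, tw(G) = 2.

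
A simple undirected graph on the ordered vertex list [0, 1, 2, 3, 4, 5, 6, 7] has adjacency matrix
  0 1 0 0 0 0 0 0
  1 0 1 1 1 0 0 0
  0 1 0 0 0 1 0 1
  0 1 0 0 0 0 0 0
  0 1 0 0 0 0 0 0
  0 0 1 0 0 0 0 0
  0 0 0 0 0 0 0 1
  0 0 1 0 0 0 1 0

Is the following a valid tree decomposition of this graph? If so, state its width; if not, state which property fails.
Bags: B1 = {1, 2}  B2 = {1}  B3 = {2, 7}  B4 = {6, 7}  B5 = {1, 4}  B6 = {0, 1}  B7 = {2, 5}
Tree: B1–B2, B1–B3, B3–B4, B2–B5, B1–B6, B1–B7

A tree decomposition must satisfy three properties: every vertex lies in some bag; for every edge, both endpoints lie together in some bag; and for every vertex, the bags containing it form a connected subtree. Here vertex 3 appears in no bag, so the decomposition is invalid.

No — vertex 3 appears in no bag.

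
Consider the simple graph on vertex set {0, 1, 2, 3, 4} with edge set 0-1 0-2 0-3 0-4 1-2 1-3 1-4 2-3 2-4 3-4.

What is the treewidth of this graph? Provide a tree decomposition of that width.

With just one bag of size 5, the width is 5 − 1 = 4, so tw(G) ≤ 4. For the lower bound, the 5 vertices {0, 1, 2, 3, 4} are pairwise adjacent, and any tree decomposition puts a clique entirely inside one bag — forcing width ≥ 4. Hence tw(G) = 4 exactly.

Treewidth 4.
One such decomposition:
Bags: B1 = {0, 1, 2, 3, 4}
Tree: (single bag)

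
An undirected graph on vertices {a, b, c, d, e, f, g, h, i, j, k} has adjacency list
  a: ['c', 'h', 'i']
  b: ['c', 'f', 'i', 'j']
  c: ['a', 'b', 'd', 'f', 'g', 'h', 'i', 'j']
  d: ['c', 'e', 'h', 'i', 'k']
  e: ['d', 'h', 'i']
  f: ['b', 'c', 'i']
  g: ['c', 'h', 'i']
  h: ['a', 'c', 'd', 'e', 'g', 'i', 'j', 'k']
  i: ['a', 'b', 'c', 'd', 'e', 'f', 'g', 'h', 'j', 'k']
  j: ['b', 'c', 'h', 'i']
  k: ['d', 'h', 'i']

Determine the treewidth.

A width-3 tree decomposition is:
Bags: B1 = {b, c, f, i}  B2 = {b, c, i, j}  B3 = {c, h, i, j}  B4 = {c, d, h, i}  B5 = {d, h, i, k}  B6 = {c, g, h, i}  B7 = {a, c, h, i}  B8 = {d, e, h, i}
Tree: B1–B2, B2–B3, B3–B4, B4–B5, B4–B6, B4–B7, B4–B8
Each bag holds 4 vertices, so the decomposition has width 3, which upper-bounds the treewidth. Conversely, {d, e, h, i} is a clique of size 4, and the vertices of any clique must share a bag in every tree decomposition; so some bag has ≥ 4 vertices and tw(G) ≥ 3. Hence tw(G) = 3 exactly.

3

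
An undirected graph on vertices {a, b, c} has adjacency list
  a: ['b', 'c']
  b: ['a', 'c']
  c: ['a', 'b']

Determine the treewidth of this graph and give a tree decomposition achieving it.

Treewidth 2.
One optimal decomposition is:
Bags: B1 = {a, b, c}
Tree: (single bag)

A single bag containing all 3 vertices is trivially a valid decomposition of width 2. Conversely, {a, b, c} is a clique of size 3, and the vertices of any clique must share a bag in every tree decomposition; so some bag has ≥ 3 vertices and tw(G) ≥ 2. Hence tw(G) = 2 exactly.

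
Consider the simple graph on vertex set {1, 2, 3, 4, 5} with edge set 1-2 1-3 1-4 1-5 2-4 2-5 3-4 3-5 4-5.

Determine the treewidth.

3

A width-3 tree decomposition is:
Bags: B1 = {1, 2, 4, 5}  B2 = {1, 3, 4, 5}
Tree: B1–B2
Each bag holds 4 vertices, so the decomposition has width 3, which upper-bounds the treewidth. On the other hand G contains the 4-clique {1, 2, 4, 5}. A clique must lie in a single bag of any decomposition, so no decomposition can have width below 3. Combining the bounds, tw(G) = 3.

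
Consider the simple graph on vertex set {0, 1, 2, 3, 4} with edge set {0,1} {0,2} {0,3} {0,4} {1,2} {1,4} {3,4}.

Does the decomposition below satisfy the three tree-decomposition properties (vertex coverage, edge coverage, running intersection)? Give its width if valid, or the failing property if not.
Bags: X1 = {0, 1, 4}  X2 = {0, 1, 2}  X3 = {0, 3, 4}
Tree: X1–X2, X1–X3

Every vertex of G appears in some bag (union = {0, 1, 2, 3, 4}); every edge is covered by a bag; and for each vertex v the set of bags containing v is connected in the bag tree. The decomposition is therefore valid. The largest bag has 3 vertices, so the width is 2.

Yes; width 2.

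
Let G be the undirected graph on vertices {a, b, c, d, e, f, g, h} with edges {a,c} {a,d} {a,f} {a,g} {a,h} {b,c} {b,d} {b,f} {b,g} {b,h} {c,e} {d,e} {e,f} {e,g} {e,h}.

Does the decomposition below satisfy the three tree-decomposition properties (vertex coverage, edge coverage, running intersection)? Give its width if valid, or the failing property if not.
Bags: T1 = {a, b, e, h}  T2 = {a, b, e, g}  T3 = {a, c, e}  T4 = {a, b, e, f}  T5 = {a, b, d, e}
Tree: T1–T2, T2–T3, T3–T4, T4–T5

A tree decomposition must satisfy three properties: every vertex lies in some bag; for every edge, both endpoints lie together in some bag; and for every vertex, the bags containing it form a connected subtree. Here edge (b,c) lies in no bag, so the decomposition is invalid.

No — edge (b,c) lies in no bag.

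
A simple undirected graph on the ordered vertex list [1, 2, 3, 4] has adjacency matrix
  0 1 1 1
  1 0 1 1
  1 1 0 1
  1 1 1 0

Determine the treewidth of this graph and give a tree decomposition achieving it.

Treewidth 3.
One such decomposition:
Bags: B1 = {1, 2, 3, 4}
Tree: (single bag)

With just one bag of size 4, the width is 4 − 1 = 3, so tw(G) ≤ 3. For the lower bound, the 4 vertices {1, 2, 3, 4} are pairwise adjacent, and any tree decomposition puts a clique entirely inside one bag — forcing width ≥ 3. The upper and lower bounds meet at 3, so that is the treewidth.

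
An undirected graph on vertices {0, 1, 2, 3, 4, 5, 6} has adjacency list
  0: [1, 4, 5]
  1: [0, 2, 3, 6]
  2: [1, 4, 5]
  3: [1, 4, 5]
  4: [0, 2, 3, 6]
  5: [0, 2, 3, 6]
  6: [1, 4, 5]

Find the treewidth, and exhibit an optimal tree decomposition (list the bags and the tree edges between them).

Treewidth 3.
One such decomposition:
Bags: B1 = {0, 1, 4, 5}  B2 = {1, 2, 4, 5}  B3 = {1, 4, 5, 6}  B4 = {1, 3, 4, 5}
Tree: B1–B2, B2–B3, B3–B4

Every bag has size at most 4, so the width is 4 − 1 = 3 and tw(G) ≤ 3. For the lower bound: the 4 vertex sets {0,5}, {2,4}, {1}, {6} are disjoint, each induces a connected subgraph, and every pair is joined by at least one edge of G. Contracting each set to a single vertex therefore yields K_{4} as a minor, and since treewidth is minor-monotone, tw(G) ≥ tw(K_{4}) = 3. Therefore the treewidth is 3.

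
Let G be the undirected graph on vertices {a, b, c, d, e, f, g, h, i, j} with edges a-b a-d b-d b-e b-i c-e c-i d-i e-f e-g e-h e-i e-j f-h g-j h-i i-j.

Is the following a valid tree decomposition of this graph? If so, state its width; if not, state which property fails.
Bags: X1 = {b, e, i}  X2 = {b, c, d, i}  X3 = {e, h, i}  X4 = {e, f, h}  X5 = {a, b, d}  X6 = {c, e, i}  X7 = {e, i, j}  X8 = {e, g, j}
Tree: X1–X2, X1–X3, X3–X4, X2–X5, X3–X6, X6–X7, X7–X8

No — bags containing vertex c are not connected in the tree.

A tree decomposition must satisfy three properties: every vertex lies in some bag; for every edge, both endpoints lie together in some bag; and for every vertex, the bags containing it form a connected subtree. Here bags containing vertex c are not connected in the tree, so the decomposition is invalid.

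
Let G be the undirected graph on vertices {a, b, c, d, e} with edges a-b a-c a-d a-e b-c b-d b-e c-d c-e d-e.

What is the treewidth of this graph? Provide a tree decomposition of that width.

Treewidth 4.
One optimal decomposition is:
Bags: B1 = {a, b, c, d, e}
Tree: (single bag)

A single bag containing all 5 vertices is trivially a valid decomposition of width 4. For the lower bound, the 5 vertices {a, b, c, d, e} are pairwise adjacent, and any tree decomposition puts a clique entirely inside one bag — forcing width ≥ 4. Therefore the treewidth is 4.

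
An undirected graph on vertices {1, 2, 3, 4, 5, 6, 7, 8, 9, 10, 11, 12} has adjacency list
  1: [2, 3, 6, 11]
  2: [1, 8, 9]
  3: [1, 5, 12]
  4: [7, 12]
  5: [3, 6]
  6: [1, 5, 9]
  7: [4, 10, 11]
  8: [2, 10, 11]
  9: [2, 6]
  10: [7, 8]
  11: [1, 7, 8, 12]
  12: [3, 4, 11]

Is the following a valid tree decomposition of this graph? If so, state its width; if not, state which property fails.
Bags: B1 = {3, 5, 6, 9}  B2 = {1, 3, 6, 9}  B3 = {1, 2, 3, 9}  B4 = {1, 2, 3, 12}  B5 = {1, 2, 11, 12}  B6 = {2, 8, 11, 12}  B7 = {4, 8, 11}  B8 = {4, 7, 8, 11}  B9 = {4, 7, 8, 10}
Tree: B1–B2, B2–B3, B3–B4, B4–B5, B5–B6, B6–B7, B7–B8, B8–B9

No — edge (12,4) lies in no bag.

A tree decomposition must satisfy three properties: every vertex lies in some bag; for every edge, both endpoints lie together in some bag; and for every vertex, the bags containing it form a connected subtree. Here edge (12,4) lies in no bag, so the decomposition is invalid.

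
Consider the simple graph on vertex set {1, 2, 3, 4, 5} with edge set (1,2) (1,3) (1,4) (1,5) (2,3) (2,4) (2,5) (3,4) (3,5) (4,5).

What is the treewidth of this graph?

A width-4 tree decomposition is:
Bags: B1 = {1, 2, 3, 4, 5}
Tree: (single bag)
With just one bag of size 5, the width is 5 − 1 = 4, so tw(G) ≤ 4. On the other hand G contains the 5-clique {1, 2, 3, 4, 5}. A clique must lie in a single bag of any decomposition, so no decomposition can have width below 4. Combining the bounds, tw(G) = 4.

4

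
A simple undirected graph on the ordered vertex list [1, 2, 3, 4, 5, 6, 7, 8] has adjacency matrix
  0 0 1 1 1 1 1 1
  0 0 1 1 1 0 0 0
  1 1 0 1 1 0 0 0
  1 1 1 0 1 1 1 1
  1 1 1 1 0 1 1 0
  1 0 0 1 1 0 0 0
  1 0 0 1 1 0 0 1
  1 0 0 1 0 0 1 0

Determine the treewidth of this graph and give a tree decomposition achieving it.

The largest bag has 4 vertices, giving width 3; this decomposition certifies tw(G) ≤ 3. Conversely, {1, 4, 7, 8} is a clique of size 4, and the vertices of any clique must share a bag in every tree decomposition; so some bag has ≥ 4 vertices and tw(G) ≥ 3. Therefore the treewidth is 3.

Treewidth 3.
One such decomposition:
Bags: B1 = {1, 4, 5, 6}  B2 = {1, 4, 5, 7}  B3 = {1, 4, 7, 8}  B4 = {1, 3, 4, 5}  B5 = {2, 3, 4, 5}
Tree: B1–B2, B2–B3, B1–B4, B4–B5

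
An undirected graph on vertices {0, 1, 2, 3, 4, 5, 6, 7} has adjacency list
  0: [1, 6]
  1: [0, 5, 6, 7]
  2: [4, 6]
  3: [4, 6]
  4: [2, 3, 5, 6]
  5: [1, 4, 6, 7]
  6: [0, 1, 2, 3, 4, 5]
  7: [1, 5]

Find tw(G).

2

A width-2 tree decomposition is:
Bags: B1 = {0, 1, 6}  B2 = {1, 5, 6}  B3 = {4, 5, 6}  B4 = {1, 5, 7}  B5 = {2, 4, 6}  B6 = {3, 4, 6}
Tree: B1–B2, B2–B3, B2–B4, B3–B5, B3–B6
Each bag holds 3 vertices, so the decomposition has width 2, which upper-bounds the treewidth. On the other hand G contains the 3-clique {0, 1, 6}. A clique must lie in a single bag of any decomposition, so no decomposition can have width below 2. Combining the bounds, tw(G) = 2.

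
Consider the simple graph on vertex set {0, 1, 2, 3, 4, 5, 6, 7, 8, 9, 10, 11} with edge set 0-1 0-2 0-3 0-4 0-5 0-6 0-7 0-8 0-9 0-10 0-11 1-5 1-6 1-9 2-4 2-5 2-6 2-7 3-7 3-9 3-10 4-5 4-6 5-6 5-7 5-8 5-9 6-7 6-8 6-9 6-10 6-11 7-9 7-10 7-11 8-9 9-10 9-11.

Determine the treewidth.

A width-4 tree decomposition is:
Bags: B1 = {0, 5, 6, 7, 9}  B2 = {0, 6, 7, 9, 10}  B3 = {0, 1, 5, 6, 9}  B4 = {0, 5, 6, 8, 9}  B5 = {0, 6, 7, 9, 11}  B6 = {0, 3, 7, 9, 10}  B7 = {0, 2, 5, 6, 7}  B8 = {0, 2, 4, 5, 6}
Tree: B1–B2, B1–B3, B1–B4, B1–B5, B2–B6, B1–B7, B7–B8
Each bag holds 5 vertices, so the decomposition has width 4, which upper-bounds the treewidth. For the lower bound, the 5 vertices {0, 3, 7, 9, 10} are pairwise adjacent, and any tree decomposition puts a clique entirely inside one bag — forcing width ≥ 4. Hence tw(G) = 4 exactly.

4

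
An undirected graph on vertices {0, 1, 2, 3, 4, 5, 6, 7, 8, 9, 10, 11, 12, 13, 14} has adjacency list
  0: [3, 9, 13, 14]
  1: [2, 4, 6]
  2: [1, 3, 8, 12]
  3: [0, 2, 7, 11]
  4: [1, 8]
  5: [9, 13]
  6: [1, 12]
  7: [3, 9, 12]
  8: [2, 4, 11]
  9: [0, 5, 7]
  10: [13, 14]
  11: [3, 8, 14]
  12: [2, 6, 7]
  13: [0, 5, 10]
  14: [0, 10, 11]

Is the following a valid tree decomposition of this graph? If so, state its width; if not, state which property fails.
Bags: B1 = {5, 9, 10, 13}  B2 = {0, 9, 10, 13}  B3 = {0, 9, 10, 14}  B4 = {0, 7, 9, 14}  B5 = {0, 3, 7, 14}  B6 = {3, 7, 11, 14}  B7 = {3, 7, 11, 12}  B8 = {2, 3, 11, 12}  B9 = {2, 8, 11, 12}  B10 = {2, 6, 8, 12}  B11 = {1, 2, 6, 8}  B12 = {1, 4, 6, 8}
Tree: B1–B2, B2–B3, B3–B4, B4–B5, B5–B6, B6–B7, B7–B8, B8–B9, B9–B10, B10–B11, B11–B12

Yes; width 3.

Every vertex of G appears in some bag (union = {0, 1, 2, 3, 4, 5, 6, 7, 8, 9, 10, 11, 12, 13, 14}); every edge is covered by a bag; and for each vertex v the set of bags containing v is connected in the bag tree. The decomposition is therefore valid. The largest bag has 4 vertices, so the width is 3.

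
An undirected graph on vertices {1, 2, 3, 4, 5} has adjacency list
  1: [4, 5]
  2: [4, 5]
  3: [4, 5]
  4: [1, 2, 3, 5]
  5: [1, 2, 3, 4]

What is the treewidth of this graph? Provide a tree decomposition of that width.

Every bag has size at most 3, so the width is 3 − 1 = 2 and tw(G) ≤ 2. For the lower bound, the 3 vertices {1, 4, 5} are pairwise adjacent, and any tree decomposition puts a clique entirely inside one bag — forcing width ≥ 2. Combining the bounds, tw(G) = 2.

Treewidth 2.
One such decomposition:
Bags: B1 = {2, 4, 5}  B2 = {3, 4, 5}  B3 = {1, 4, 5}
Tree: B1–B2, B2–B3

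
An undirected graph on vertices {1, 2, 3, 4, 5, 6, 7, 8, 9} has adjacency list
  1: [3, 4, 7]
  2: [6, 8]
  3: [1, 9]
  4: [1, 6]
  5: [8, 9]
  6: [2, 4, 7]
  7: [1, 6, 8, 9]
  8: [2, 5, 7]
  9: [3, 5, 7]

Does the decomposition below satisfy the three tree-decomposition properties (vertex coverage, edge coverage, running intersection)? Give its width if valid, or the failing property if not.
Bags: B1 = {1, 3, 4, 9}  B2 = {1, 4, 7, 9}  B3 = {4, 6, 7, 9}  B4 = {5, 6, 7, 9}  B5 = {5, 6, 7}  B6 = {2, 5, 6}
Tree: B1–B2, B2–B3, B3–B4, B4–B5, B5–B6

A tree decomposition must satisfy three properties: every vertex lies in some bag; for every edge, both endpoints lie together in some bag; and for every vertex, the bags containing it form a connected subtree. Here vertex 8 appears in no bag, so the decomposition is invalid.

No — vertex 8 appears in no bag.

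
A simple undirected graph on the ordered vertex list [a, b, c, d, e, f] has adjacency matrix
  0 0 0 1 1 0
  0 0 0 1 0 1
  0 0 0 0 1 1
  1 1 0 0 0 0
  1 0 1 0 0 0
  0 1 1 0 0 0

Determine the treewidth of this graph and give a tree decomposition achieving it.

The largest bag has 3 vertices, giving width 2; this decomposition certifies tw(G) ≤ 2. The edges e–a–d–b–f–c–e form a cycle, so G is not a tree and its treewidth is at least 2. The upper and lower bounds meet at 2, so that is the treewidth.

Treewidth 2.
Bags: B1 = {a, d, e}  B2 = {b, d, e}  B3 = {b, e, f}  B4 = {c, e, f}
Tree: B1–B2, B2–B3, B3–B4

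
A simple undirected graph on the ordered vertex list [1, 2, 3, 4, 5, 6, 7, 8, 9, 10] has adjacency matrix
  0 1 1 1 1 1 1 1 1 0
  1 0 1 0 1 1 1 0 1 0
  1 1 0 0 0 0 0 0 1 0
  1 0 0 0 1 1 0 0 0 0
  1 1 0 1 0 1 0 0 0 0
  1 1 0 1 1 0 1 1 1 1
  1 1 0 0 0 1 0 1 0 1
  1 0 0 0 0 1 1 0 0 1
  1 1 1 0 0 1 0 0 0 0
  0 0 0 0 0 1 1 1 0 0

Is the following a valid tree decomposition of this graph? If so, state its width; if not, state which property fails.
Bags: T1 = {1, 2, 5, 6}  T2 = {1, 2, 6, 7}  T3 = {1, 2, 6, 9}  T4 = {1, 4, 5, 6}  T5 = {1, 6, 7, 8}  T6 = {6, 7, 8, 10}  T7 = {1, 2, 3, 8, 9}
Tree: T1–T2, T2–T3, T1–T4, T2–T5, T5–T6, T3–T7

No — bags containing vertex 8 are not connected in the tree.

A tree decomposition must satisfy three properties: every vertex lies in some bag; for every edge, both endpoints lie together in some bag; and for every vertex, the bags containing it form a connected subtree. Here bags containing vertex 8 are not connected in the tree, so the decomposition is invalid.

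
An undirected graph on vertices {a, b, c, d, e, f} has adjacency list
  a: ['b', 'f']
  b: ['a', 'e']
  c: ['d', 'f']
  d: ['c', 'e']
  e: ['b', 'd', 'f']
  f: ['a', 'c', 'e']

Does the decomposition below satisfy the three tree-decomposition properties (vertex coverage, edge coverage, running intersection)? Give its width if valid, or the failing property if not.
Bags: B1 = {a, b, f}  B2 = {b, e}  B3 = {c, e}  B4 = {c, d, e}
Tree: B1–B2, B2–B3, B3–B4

A tree decomposition must satisfy three properties: every vertex lies in some bag; for every edge, both endpoints lie together in some bag; and for every vertex, the bags containing it form a connected subtree. Here edge (f,e) lies in no bag, so the decomposition is invalid.

No — edge (f,e) lies in no bag.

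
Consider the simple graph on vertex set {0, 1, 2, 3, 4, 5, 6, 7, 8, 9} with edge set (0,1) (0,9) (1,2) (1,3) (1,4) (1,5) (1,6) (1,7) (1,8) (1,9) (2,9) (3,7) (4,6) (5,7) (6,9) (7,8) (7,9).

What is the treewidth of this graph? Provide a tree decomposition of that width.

Each bag holds 3 vertices, so the decomposition has width 2, which upper-bounds the treewidth. Conversely, {0, 1, 9} is a clique of size 3, and the vertices of any clique must share a bag in every tree decomposition; so some bag has ≥ 3 vertices and tw(G) ≥ 2. Combining the bounds, tw(G) = 2.

Treewidth 2.
One such decomposition:
Bags: B1 = {1, 6, 9}  B2 = {1, 4, 6}  B3 = {1, 2, 9}  B4 = {1, 7, 9}  B5 = {1, 7, 8}  B6 = {1, 3, 7}  B7 = {1, 5, 7}  B8 = {0, 1, 9}
Tree: B1–B2, B1–B3, B1–B4, B4–B5, B5–B6, B5–B7, B1–B8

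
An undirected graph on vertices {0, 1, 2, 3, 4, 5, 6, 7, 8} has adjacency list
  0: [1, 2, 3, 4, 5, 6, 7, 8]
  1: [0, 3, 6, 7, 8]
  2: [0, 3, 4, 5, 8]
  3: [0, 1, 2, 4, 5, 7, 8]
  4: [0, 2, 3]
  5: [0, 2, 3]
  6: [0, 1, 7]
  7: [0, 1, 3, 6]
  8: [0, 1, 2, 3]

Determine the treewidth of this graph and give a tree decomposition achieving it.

Every bag has size at most 4, so the width is 4 − 1 = 3 and tw(G) ≤ 3. Conversely, {0, 1, 3, 8} is a clique of size 4, and the vertices of any clique must share a bag in every tree decomposition; so some bag has ≥ 4 vertices and tw(G) ≥ 3. The upper and lower bounds meet at 3, so that is the treewidth.

Treewidth 3.
One optimal decomposition is:
Bags: B1 = {0, 1, 3, 8}  B2 = {0, 2, 3, 8}  B3 = {0, 2, 3, 4}  B4 = {0, 1, 3, 7}  B5 = {0, 1, 6, 7}  B6 = {0, 2, 3, 5}
Tree: B1–B2, B2–B3, B1–B4, B4–B5, B3–B6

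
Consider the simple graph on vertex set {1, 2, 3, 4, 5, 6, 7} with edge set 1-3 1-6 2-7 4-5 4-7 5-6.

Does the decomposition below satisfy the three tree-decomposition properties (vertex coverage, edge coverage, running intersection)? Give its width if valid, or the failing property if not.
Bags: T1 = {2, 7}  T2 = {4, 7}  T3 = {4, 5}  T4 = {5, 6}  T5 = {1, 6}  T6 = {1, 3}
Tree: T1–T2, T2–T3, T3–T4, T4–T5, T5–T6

Yes; width 1.

Vertex coverage: the bags together contain {1, 2, 3, 4, 5, 6, 7}, the full vertex set. Edge coverage: each edge of G has both endpoints in at least one bag. Running intersection: for every vertex, the bags containing it form a connected subtree. All three properties hold, so this is a valid tree decomposition of width max|bag| − 1 = 1, and hence tw(G) ≤ 1.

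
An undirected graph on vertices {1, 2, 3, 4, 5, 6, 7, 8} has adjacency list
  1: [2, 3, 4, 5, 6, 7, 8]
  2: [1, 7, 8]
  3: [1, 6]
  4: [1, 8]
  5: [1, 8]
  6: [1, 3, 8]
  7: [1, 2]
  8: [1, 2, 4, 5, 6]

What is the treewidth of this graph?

A width-2 tree decomposition is:
Bags: B1 = {1, 6, 8}  B2 = {1, 2, 8}  B3 = {1, 4, 8}  B4 = {1, 3, 6}  B5 = {1, 5, 8}  B6 = {1, 2, 7}
Tree: B1–B2, B2–B3, B1–B4, B2–B5, B2–B6
Each bag holds 3 vertices, so the decomposition has width 2, which upper-bounds the treewidth. On the other hand G contains the 3-clique {1, 2, 8}. A clique must lie in a single bag of any decomposition, so no decomposition can have width below 2. Therefore the treewidth is 2.

2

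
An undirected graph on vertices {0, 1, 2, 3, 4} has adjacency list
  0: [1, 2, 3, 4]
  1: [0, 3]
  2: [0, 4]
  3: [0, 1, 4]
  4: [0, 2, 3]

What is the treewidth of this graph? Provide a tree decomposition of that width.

Treewidth 2.
Bags: B1 = {0, 2, 4}  B2 = {0, 3, 4}  B3 = {0, 1, 3}
Tree: B1–B2, B2–B3

Every bag has size at most 3, so the width is 3 − 1 = 2 and tw(G) ≤ 2. Conversely, {0, 2, 4} is a clique of size 3, and the vertices of any clique must share a bag in every tree decomposition; so some bag has ≥ 3 vertices and tw(G) ≥ 2. Therefore the treewidth is 2.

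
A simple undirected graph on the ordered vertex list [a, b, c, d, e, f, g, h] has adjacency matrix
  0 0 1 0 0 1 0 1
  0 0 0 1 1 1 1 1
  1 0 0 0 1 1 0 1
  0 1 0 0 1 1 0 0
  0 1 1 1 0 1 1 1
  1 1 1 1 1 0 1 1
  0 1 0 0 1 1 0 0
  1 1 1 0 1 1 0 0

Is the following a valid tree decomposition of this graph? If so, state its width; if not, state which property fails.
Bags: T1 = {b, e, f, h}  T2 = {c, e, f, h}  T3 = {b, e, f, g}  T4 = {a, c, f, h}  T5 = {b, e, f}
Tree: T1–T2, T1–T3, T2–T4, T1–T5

No — vertex d appears in no bag.

A tree decomposition must satisfy three properties: every vertex lies in some bag; for every edge, both endpoints lie together in some bag; and for every vertex, the bags containing it form a connected subtree. Here vertex d appears in no bag, so the decomposition is invalid.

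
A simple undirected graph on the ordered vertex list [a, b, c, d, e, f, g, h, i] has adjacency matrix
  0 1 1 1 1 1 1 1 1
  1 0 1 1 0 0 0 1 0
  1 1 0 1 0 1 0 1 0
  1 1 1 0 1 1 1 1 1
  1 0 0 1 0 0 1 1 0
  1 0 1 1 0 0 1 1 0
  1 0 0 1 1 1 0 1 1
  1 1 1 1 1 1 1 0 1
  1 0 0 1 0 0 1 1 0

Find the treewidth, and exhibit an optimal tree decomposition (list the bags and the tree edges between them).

Treewidth 4.
One optimal decomposition is:
Bags: B1 = {a, d, e, g, h}  B2 = {a, d, f, g, h}  B3 = {a, d, g, h, i}  B4 = {a, c, d, f, h}  B5 = {a, b, c, d, h}
Tree: B1–B2, B1–B3, B2–B4, B4–B5

Each bag holds 5 vertices, so the decomposition has width 4, which upper-bounds the treewidth. On the other hand G contains the 5-clique {a, d, e, g, h}. A clique must lie in a single bag of any decomposition, so no decomposition can have width below 4. The upper and lower bounds meet at 4, so that is the treewidth.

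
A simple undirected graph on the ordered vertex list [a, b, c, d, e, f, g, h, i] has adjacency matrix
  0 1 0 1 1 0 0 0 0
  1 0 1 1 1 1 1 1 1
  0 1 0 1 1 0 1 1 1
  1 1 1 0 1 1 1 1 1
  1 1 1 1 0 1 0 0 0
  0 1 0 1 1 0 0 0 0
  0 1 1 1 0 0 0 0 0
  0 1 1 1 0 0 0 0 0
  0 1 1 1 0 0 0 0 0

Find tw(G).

A width-3 tree decomposition is:
Bags: B1 = {b, d, e, f}  B2 = {b, c, d, e}  B3 = {b, c, d, i}  B4 = {b, c, d, g}  B5 = {b, c, d, h}  B6 = {a, b, d, e}
Tree: B1–B2, B2–B3, B2–B4, B3–B5, B1–B6
Each bag holds 4 vertices, so the decomposition has width 3, which upper-bounds the treewidth. Conversely, {a, b, d, e} is a clique of size 4, and the vertices of any clique must share a bag in every tree decomposition; so some bag has ≥ 4 vertices and tw(G) ≥ 3. Therefore the treewidth is 3.

3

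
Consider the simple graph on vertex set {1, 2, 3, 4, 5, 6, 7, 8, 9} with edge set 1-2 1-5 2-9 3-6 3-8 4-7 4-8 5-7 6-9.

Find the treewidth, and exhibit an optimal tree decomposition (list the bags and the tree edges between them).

Treewidth 2.
One optimal decomposition is:
Bags: B1 = {3, 4, 8}  B2 = {3, 4, 6}  B3 = {4, 6, 9}  B4 = {2, 4, 9}  B5 = {1, 2, 4}  B6 = {1, 4, 5}  B7 = {4, 5, 7}
Tree: B1–B2, B2–B3, B3–B4, B4–B5, B5–B6, B6–B7

The largest bag has 3 vertices, giving width 2; this decomposition certifies tw(G) ≤ 2. For the lower bound, G contains the cycle 4–8–3–6–9–2–1–5–7–4, so G is not a forest; only forests have treewidth ≤ 1, hence tw(G) ≥ 2. Hence tw(G) = 2 exactly.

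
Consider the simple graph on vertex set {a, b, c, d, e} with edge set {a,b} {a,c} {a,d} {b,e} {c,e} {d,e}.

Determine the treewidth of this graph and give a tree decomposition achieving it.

Every bag has size at most 3, so the width is 3 − 1 = 2 and tw(G) ≤ 2. For the lower bound, G contains the cycle b–a–c–e–b, so G is not a forest; only forests have treewidth ≤ 1, hence tw(G) ≥ 2. Hence tw(G) = 2 exactly.

Treewidth 2.
Bags: B1 = {a, b, e}  B2 = {a, c, e}  B3 = {a, d, e}
Tree: B1–B2, B2–B3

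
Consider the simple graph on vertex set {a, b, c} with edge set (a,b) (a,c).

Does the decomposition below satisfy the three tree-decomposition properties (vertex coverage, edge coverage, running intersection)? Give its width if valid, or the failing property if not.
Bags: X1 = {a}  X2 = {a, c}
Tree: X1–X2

No — vertex b appears in no bag.

A tree decomposition must satisfy three properties: every vertex lies in some bag; for every edge, both endpoints lie together in some bag; and for every vertex, the bags containing it form a connected subtree. Here vertex b appears in no bag, so the decomposition is invalid.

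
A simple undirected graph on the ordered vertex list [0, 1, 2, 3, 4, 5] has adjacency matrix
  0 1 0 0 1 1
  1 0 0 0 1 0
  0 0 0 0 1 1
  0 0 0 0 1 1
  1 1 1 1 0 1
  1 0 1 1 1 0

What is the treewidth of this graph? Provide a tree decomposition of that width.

Every bag has size at most 3, so the width is 3 − 1 = 2 and tw(G) ≤ 2. On the other hand G contains the 3-clique {0, 1, 4}. A clique must lie in a single bag of any decomposition, so no decomposition can have width below 2. Hence tw(G) = 2 exactly.

Treewidth 2.
One such decomposition:
Bags: B1 = {0, 4, 5}  B2 = {3, 4, 5}  B3 = {2, 4, 5}  B4 = {0, 1, 4}
Tree: B1–B2, B1–B3, B1–B4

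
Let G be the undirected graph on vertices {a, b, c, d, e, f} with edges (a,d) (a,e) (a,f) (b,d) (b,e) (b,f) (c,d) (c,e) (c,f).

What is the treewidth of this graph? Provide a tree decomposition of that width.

Every bag has size at most 4, so the width is 4 − 1 = 3 and tw(G) ≤ 3. For the lower bound: the 4 vertex sets {b,f}, {a,d}, {c}, {e} are disjoint, each induces a connected subgraph, and every pair is joined by at least one edge of G. Contracting each set to a single vertex therefore yields K_{4} as a minor, and since treewidth is minor-monotone, tw(G) ≥ tw(K_{4}) = 3. The upper and lower bounds meet at 3, so that is the treewidth.

Treewidth 3.
One optimal decomposition is:
Bags: B1 = {a, b, c, f}  B2 = {a, b, c, d}  B3 = {a, b, c, e}
Tree: B1–B2, B2–B3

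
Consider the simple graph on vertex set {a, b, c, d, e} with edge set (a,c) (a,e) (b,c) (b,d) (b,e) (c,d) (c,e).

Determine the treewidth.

2

A width-2 tree decomposition is:
Bags: B1 = {b, c, e}  B2 = {b, c, d}  B3 = {a, c, e}
Tree: B1–B2, B1–B3
Every bag has size at most 3, so the width is 3 − 1 = 2 and tw(G) ≤ 2. Conversely, {b, c, d} is a clique of size 3, and the vertices of any clique must share a bag in every tree decomposition; so some bag has ≥ 3 vertices and tw(G) ≥ 2. Therefore the treewidth is 2.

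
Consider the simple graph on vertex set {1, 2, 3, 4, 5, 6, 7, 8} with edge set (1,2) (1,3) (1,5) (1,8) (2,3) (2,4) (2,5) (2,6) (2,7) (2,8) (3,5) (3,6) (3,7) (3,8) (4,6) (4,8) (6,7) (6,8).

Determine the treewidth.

3

A width-3 tree decomposition is:
Bags: B1 = {1, 2, 3, 8}  B2 = {2, 3, 6, 8}  B3 = {2, 4, 6, 8}  B4 = {2, 3, 6, 7}  B5 = {1, 2, 3, 5}
Tree: B1–B2, B2–B3, B2–B4, B1–B5
The largest bag has 4 vertices, giving width 3; this decomposition certifies tw(G) ≤ 3. For the lower bound, the 4 vertices {1, 2, 3, 8} are pairwise adjacent, and any tree decomposition puts a clique entirely inside one bag — forcing width ≥ 3. The upper and lower bounds meet at 3, so that is the treewidth.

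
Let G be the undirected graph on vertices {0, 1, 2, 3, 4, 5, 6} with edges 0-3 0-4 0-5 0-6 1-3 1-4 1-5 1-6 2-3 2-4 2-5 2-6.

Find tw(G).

A width-3 tree decomposition is:
Bags: B1 = {0, 1, 2, 5}  B2 = {0, 1, 2, 3}  B3 = {0, 1, 2, 6}  B4 = {0, 1, 2, 4}
Tree: B1–B2, B2–B3, B3–B4
The largest bag has 4 vertices, giving width 3; this decomposition certifies tw(G) ≤ 3. For the lower bound: the 4 vertex sets {2,5}, {1,3}, {0}, {6} are disjoint, each induces a connected subgraph, and every pair is joined by at least one edge of G. Contracting each set to a single vertex therefore yields K_{4} as a minor, and since treewidth is minor-monotone, tw(G) ≥ tw(K_{4}) = 3. Therefore the treewidth is 3.

3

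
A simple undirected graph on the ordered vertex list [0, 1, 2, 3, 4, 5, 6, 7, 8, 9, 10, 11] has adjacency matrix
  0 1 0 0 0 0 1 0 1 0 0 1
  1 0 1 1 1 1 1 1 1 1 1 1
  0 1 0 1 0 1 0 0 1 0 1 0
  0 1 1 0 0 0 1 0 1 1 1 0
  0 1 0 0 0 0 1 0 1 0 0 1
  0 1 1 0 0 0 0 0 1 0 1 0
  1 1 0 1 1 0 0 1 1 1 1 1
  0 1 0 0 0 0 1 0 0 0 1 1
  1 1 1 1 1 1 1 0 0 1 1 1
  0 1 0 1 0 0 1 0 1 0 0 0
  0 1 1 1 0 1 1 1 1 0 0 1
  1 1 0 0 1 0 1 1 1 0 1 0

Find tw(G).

4

A width-4 tree decomposition is:
Bags: B1 = {1, 6, 7, 10, 11}  B2 = {1, 6, 8, 10, 11}  B3 = {1, 3, 6, 8, 10}  B4 = {1, 4, 6, 8, 11}  B5 = {0, 1, 6, 8, 11}  B6 = {1, 2, 3, 8, 10}  B7 = {1, 2, 5, 8, 10}  B8 = {1, 3, 6, 8, 9}
Tree: B1–B2, B2–B3, B2–B4, B2–B5, B3–B6, B6–B7, B3–B8
Each bag holds 5 vertices, so the decomposition has width 4, which upper-bounds the treewidth. Conversely, {1, 2, 3, 8, 10} is a clique of size 5, and the vertices of any clique must share a bag in every tree decomposition; so some bag has ≥ 5 vertices and tw(G) ≥ 4. Therefore the treewidth is 4.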